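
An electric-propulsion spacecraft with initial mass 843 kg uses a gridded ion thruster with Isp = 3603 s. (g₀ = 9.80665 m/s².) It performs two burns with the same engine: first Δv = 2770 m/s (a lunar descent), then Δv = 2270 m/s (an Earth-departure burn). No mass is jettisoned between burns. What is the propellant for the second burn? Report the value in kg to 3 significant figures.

propellant for the second burn ≈ 48.5 kg

v_e = Isp · g₀ = 3603 × 9.80665 = 35333.4 m/s.
After the first burn: m = 843 × exp(−2770/35333.4) = 843 × 0.92460 = 779.438 kg.
After the second burn: m = 779.438 × exp(−2270/35333.4) = 779.438 × 0.93777 = 730.934 kg.
Second-burn propellant = 779.438 − 730.934 = 48.504 kg.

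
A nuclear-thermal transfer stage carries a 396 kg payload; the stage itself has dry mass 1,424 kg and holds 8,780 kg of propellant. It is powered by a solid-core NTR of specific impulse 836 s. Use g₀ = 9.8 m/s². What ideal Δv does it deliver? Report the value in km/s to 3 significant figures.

Δv ≈ 14.4 km/s

v_e = Isp · g₀ = 836 × 9.8 = 8192.8 m/s.
m₀ = payload + dry + propellant = 396 + 1,424 + 8,780 = 10,600 kg.
m_f = payload + dry = 396 + 1,424 = 1,820 kg.
By the Tsiolkovsky rocket equation, Δv = v_e · ln(m₀/m_f) = 8192.8 × ln(5.824) = 8192.8 × 1.7620 ≈ 14435.9 m/s.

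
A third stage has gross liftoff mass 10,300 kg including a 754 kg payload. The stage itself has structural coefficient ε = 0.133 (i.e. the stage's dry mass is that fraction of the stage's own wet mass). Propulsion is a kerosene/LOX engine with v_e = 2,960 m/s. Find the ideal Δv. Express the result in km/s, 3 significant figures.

Δv ≈ 4.82 km/s

Stage wet mass = m₀ − payload = 10,300 − 754 = 9,546 kg.
Stage dry mass = ε × stage wet mass = 0.133 × 9,546 = 1,269.62 kg.
Burnout mass m_f = stage dry + payload = 1,269.62 + 754 = 2,023.62 kg.
Rocket equation: Δv = v_e · ln(10,300/2,023.62) = 2960.0 × ln(5.09) = 2960.0 × 1.6273 ≈ 4817 m/s.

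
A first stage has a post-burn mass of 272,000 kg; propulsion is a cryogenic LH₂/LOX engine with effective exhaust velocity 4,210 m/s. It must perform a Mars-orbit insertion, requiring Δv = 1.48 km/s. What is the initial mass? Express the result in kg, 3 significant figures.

initial mass ≈ 387000 kg

m₀/m_f = exp(Δv / v_e) = exp(1480 / 4210.0) = exp(0.3515) = 1.4213.
m₀ = m_f × 1.4213 = 272,000 × 1.4213 = 386,594 kg.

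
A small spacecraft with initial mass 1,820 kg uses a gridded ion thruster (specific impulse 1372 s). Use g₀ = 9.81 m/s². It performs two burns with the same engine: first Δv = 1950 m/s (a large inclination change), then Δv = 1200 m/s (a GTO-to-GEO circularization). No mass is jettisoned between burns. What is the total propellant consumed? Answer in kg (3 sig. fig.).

total propellant consumed ≈ 380 kg

v_e = Isp · g₀ = 1372 × 9.81 = 13459.3 m/s.
After the first burn: m = 1820 × exp(−1950/13459.3) = 1820 × 0.86513 = 1,574.54 kg.
After the second burn: m = 1,574.54 × exp(−1200/13459.3) = 1,574.54 × 0.91470 = 1,440.23 kg.
Total propellant = m₀ − m_final = 1820 − 1,440.23 = 379.77 kg.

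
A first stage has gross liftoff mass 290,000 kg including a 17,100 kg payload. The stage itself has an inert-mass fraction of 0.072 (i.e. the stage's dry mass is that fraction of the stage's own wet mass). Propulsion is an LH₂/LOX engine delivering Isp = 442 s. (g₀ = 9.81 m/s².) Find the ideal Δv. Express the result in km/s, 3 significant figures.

Stage wet mass = m₀ − payload = 290,000 − 17,100 = 272,900 kg.
Stage dry mass = ε × stage wet mass = 0.072 × 272,900 = 19,648.8 kg.
Burnout mass m_f = stage dry + payload = 19,648.8 + 17,100 = 36,748.8 kg.
v_e = Isp · g₀ = 442 × 9.81 = 4336.0 m/s.
Δv = v_e · ln(290,000/36,748.8) = 4336.0 × ln(7.891) = 4336.0 × 2.0658 ≈ 8957 m/s.

Δv ≈ 8.96 km/s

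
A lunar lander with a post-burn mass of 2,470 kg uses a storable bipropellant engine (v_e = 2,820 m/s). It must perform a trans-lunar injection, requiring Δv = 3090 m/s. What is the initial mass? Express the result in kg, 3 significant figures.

Rocket equation: m₀/m_f = exp(Δv / v_e) = exp(3090 / 2820.0) = exp(1.0957) = 2.9914.
m₀ = m_f × 2.9914 = 2,470 × 2.9914 = 7,388.76 kg.

initial mass ≈ 7390 kg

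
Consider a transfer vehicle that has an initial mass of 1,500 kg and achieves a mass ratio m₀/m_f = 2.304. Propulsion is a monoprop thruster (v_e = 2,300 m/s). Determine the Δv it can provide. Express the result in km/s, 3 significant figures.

From the ideal rocket equation, Δv = v_e · ln(2.304) = 2300.0 × 0.8346 ≈ 1919.7 m/s.

Δv ≈ 1.92 km/s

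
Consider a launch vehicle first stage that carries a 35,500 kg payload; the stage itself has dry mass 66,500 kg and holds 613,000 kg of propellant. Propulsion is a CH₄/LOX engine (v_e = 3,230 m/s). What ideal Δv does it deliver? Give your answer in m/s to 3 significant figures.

Δv ≈ 6290 m/s

m₀ = payload + dry + propellant = 35,500 + 66,500 + 613,000 = 715,000 kg.
m_f = payload + dry = 35,500 + 66,500 = 102,000 kg.
Δv = v_e · ln(m₀/m_f) = 3230.0 × ln(7.01) = 3230.0 × 1.9473 ≈ 6289.8 m/s.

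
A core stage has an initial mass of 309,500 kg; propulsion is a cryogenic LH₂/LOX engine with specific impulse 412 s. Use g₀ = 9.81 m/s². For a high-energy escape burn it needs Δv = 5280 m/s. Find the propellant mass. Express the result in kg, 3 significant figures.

v_e = Isp · g₀ = 412 × 9.81 = 4041.7 m/s.
From the ideal rocket equation, m₀/m_f = exp(Δv / v_e) = exp(5280 / 4041.7) = exp(1.3064) = 3.6928.
m_f = 309,500 / 3.6928 = 83,811.7 kg, so propellant = m₀ − m_f = 309,500 − 83,811.7 = 225,688.3 kg.

propellant mass ≈ 226000 kg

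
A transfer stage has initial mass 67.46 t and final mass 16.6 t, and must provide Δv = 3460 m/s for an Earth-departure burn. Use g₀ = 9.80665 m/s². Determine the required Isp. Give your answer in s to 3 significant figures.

ln(m₀/m_f) = ln(67460/16600) = ln(4.064) = 1.4021.
Using Δv = v_e ln(m₀/m_f): v_e = Δv / ln(m₀/m_f) = 3460 / 1.4021 = 2467.7 m/s.
Isp = v_e / g₀ = 2467.7 / 9.80665 = 251.6 s.

Isp ≈ 252 s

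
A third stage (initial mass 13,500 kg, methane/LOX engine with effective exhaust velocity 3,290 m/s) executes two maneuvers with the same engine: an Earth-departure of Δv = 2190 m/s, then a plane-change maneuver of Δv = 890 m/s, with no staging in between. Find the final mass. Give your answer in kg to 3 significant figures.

final mass ≈ 5290 kg

After the first burn: m = 13500 × exp(−2190/3290.0) = 13500 × 0.51394 = 6,938.19 kg.
After the second burn: m = 6,938.19 × exp(−890/3290.0) = 6,938.19 × 0.76299 = 5,293.77 kg.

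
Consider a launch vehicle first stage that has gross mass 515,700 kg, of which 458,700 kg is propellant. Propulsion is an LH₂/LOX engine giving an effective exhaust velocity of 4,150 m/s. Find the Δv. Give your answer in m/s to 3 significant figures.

m_f = m₀ − m_prop = 515,700 − 458,700 = 57,000 kg.
Using Δv = v_e ln(m₀/m_f): Δv = v_e · ln(m₀/m_f) = 4150.0 × ln(9.047) = 4150.0 × 2.2025 ≈ 9140.3 m/s.

Δv ≈ 9140 m/s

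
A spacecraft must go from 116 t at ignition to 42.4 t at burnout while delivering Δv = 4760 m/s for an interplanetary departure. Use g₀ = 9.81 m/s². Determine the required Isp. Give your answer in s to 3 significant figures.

ln(m₀/m_f) = ln(116000/42400) = ln(2.736) = 1.0064.
v_e = Δv / ln(m₀/m_f) = 4760 / 1.0064 = 4729.5 m/s.
Isp = v_e / g₀ = 4729.5 / 9.81 = 482.1 s.

Isp ≈ 482 s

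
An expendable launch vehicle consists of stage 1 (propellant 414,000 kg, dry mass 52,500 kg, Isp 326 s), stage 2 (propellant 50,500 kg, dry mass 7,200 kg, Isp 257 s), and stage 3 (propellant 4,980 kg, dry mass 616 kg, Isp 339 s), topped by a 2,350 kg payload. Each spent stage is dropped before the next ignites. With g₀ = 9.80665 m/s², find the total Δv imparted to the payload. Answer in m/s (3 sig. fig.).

Δv ≈ 11800 m/s

Ignition mass of stage 1 = 414,000+52,500 + 50,500+7,200 + 4,980+616 + 2,350 = 532,146 kg.
Stage 1: m₀ = 532,146 kg, m_f = 532,146 − 414,000 = 118,146 kg; Δv = 326×9.80665×ln(4.504) = 3197.0×1.5050 ≈ 4811 m/s.
Stage 2: m₀ = 65,646 kg, m_f = 65,646 − 50,500 = 15,146 kg; Δv = 257×9.80665×ln(4.334) = 2520.3×1.4665 ≈ 3696 m/s.
Stage 3: m₀ = 7,946 kg, m_f = 7,946 − 4,980 = 2,966 kg; Δv = 339×9.80665×ln(2.679) = 3324.5×0.9855 ≈ 3276 m/s.
Total Δv = 4811 + 3696 + 3276 = 11783 m/s.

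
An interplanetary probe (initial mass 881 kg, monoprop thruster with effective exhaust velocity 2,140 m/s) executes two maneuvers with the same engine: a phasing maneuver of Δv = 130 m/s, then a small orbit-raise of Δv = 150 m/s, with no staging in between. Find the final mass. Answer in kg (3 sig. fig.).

final mass ≈ 773 kg

After the first burn: m = 881 × exp(−130/2140.0) = 881 × 0.94106 = 829.074 kg.
After the second burn: m = 829.074 × exp(−150/2140.0) = 829.074 × 0.93231 = 772.954 kg.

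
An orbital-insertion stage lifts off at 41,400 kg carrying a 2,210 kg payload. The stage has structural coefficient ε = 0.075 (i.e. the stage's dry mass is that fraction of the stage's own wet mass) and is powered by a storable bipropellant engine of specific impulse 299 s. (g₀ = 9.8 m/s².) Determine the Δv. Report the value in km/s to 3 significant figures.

Stage wet mass = m₀ − payload = 41,400 − 2,210 = 39,190 kg.
Stage dry mass = ε × stage wet mass = 0.075 × 39,190 = 2,939.25 kg.
Burnout mass m_f = stage dry + payload = 2,939.25 + 2,210 = 5,149.25 kg.
v_e = Isp · g₀ = 299 × 9.8 = 2930.2 m/s.
Rocket equation: Δv = v_e · ln(41,400/5,149.25) = 2930.2 × ln(8.04) = 2930.2 × 2.0844 ≈ 6108 m/s.

Δv ≈ 6.11 km/s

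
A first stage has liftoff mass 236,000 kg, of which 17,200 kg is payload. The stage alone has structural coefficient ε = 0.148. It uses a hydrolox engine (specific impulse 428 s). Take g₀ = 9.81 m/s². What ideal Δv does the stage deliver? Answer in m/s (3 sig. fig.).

Stage wet mass = m₀ − payload = 236,000 − 17,200 = 218,800 kg.
Stage dry mass = ε × stage wet mass = 0.148 × 218,800 = 32,382.4 kg.
Burnout mass m_f = stage dry + payload = 32,382.4 + 17,200 = 49,582.4 kg.
v_e = Isp · g₀ = 428 × 9.81 = 4198.7 m/s.
From the ideal rocket equation, Δv = v_e · ln(236,000/49,582.4) = 4198.7 × ln(4.76) = 4198.7 × 1.5602 ≈ 6551 m/s.

Δv ≈ 6550 m/s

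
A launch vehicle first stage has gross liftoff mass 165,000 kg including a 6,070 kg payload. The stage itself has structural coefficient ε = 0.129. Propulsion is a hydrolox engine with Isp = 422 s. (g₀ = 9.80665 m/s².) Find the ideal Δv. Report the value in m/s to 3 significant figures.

Stage wet mass = m₀ − payload = 165,000 − 6,070 = 158,930 kg.
Stage dry mass = ε × stage wet mass = 0.129 × 158,930 = 20,502 kg.
Burnout mass m_f = stage dry + payload = 20,502 + 6,070 = 26,572 kg.
v_e = Isp · g₀ = 422 × 9.80665 = 4138.4 m/s.
By the Tsiolkovsky rocket equation, Δv = v_e · ln(165,000/26,572) = 4138.4 × ln(6.21) = 4138.4 × 1.8261 ≈ 7557 m/s.

Δv ≈ 7560 m/s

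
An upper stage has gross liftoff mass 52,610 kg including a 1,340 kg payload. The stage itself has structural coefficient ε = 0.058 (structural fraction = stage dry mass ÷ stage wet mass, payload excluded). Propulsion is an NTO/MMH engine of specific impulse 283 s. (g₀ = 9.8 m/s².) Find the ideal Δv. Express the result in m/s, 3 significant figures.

Δv ≈ 6940 m/s

Stage wet mass = m₀ − payload = 52,610 − 1,340 = 51,270 kg.
Stage dry mass = ε × stage wet mass = 0.058 × 51,270 = 2,973.66 kg.
Burnout mass m_f = stage dry + payload = 2,973.66 + 1,340 = 4,313.66 kg.
v_e = Isp · g₀ = 283 × 9.8 = 2773.4 m/s.
Δv = v_e · ln(52,610/4,313.66) = 2773.4 × ln(12.2) = 2773.4 × 2.5011 ≈ 6937 m/s.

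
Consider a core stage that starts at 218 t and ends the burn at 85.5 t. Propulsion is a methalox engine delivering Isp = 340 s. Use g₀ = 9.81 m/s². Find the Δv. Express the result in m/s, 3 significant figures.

Δv ≈ 3120 m/s

v_e = Isp · g₀ = 340 × 9.81 = 3335.4 m/s.
Δv = v_e · ln(m₀/m_f) = 3335.4 × ln(2.55) = 3335.4 × 0.9360 ≈ 3121.9 m/s.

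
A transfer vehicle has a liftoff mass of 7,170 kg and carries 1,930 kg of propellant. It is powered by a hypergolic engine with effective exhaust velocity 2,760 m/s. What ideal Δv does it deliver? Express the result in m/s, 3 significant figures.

Δv ≈ 865 m/s

m_f = m₀ − m_prop = 7,170 − 1,930 = 5,240 kg.
Δv = v_e · ln(m₀/m_f) = 2760.0 × ln(1.368) = 2760.0 × 0.3136 ≈ 865.5 m/s.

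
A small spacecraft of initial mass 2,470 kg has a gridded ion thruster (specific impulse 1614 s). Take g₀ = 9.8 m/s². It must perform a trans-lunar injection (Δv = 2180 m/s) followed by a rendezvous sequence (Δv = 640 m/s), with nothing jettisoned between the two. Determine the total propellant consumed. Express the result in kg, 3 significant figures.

total propellant consumed ≈ 403 kg

v_e = Isp · g₀ = 1614 × 9.8 = 15817.2 m/s.
After the first burn: m = 2470 × exp(−2180/15817.2) = 2470 × 0.87125 = 2,151.99 kg.
After the second burn: m = 2,151.99 × exp(−640/15817.2) = 2,151.99 × 0.96035 = 2,066.66 kg.
Total propellant = m₀ − m_final = 2470 − 2,066.66 = 403.34 kg.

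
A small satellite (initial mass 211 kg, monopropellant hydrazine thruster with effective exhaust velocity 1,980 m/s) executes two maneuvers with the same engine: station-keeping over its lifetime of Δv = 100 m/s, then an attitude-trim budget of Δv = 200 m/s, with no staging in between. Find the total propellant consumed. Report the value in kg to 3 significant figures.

After the first burn: m = 211 × exp(−100/1980.0) = 211 × 0.95075 = 200.608 kg.
After the second burn: m = 200.608 × exp(−200/1980.0) = 200.608 × 0.90392 = 181.334 kg.
Total propellant = m₀ − m_final = 211 − 181.334 = 29.666 kg.

total propellant consumed ≈ 29.7 kg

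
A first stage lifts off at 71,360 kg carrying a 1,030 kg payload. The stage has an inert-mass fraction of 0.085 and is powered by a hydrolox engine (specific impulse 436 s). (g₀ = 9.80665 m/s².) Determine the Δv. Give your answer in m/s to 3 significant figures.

Stage wet mass = m₀ − payload = 71,360 − 1,030 = 70,330 kg.
Stage dry mass = ε × stage wet mass = 0.085 × 70,330 = 5,978.05 kg.
Burnout mass m_f = stage dry + payload = 5,978.05 + 1,030 = 7,008.05 kg.
v_e = Isp · g₀ = 436 × 9.80665 = 4275.7 m/s.
From the ideal rocket equation, Δv = v_e · ln(71,360/7,008.05) = 4275.7 × ln(10.18) = 4275.7 × 2.3207 ≈ 9923 m/s.

Δv ≈ 9920 m/s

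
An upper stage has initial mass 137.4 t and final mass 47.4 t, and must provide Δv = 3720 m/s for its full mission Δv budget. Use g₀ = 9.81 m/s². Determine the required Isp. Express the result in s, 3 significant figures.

Isp ≈ 356 s

ln(m₀/m_f) = ln(137400/47400) = ln(2.899) = 1.0643.
Rocket equation: v_e = Δv / ln(m₀/m_f) = 3720 / 1.0643 = 3495.3 m/s.
Isp = v_e / g₀ = 3495.3 / 9.81 = 356.3 s.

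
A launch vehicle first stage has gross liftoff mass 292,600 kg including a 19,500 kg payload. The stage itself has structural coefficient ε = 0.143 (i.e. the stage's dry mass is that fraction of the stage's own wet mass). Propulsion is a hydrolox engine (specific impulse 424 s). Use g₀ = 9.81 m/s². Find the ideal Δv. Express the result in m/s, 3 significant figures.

Stage wet mass = m₀ − payload = 292,600 − 19,500 = 273,100 kg.
Stage dry mass = ε × stage wet mass = 0.143 × 273,100 = 39,053.3 kg.
Burnout mass m_f = stage dry + payload = 39,053.3 + 19,500 = 58,553.3 kg.
v_e = Isp · g₀ = 424 × 9.81 = 4159.4 m/s.
From the ideal rocket equation, Δv = v_e · ln(292,600/58,553.3) = 4159.4 × ln(4.997) = 4159.4 × 1.6089 ≈ 6692 m/s.

Δv ≈ 6690 m/s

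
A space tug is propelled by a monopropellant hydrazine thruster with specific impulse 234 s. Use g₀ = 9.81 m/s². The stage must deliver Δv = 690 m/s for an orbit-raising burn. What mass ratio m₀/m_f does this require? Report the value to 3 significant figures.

mass ratio ≈ 1.35

v_e = Isp · g₀ = 234 × 9.81 = 2295.5 m/s.
m₀/m_f = exp(Δv / v_e) = exp(690 / 2295.5) = exp(0.3006) = 1.3506.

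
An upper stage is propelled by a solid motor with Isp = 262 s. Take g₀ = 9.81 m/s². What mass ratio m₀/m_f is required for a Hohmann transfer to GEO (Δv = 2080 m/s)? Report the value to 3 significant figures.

mass ratio ≈ 2.25

v_e = Isp · g₀ = 262 × 9.81 = 2570.2 m/s.
By the Tsiolkovsky rocket equation, m₀/m_f = exp(Δv / v_e) = exp(2080 / 2570.2) = exp(0.8093) = 2.2463.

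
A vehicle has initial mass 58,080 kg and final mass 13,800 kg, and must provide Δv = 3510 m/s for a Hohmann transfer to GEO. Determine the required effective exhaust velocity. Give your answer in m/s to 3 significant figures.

ln(m₀/m_f) = ln(58080/13800) = ln(4.209) = 1.4372.
v_e = Δv / ln(m₀/m_f) = 3510 / 1.4372 = 2442.3 m/s.

v_e ≈ 2440 m/s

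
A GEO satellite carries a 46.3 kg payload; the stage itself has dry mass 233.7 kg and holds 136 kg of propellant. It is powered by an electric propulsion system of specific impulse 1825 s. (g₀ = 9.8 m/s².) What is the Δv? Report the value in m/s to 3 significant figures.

v_e = Isp · g₀ = 1825 × 9.8 = 17885.0 m/s.
m₀ = payload + dry + propellant = 46.3 + 233.7 + 136 = 416 kg.
m_f = payload + dry = 46.3 + 233.7 = 280 kg.
From the ideal rocket equation, Δv = v_e · ln(m₀/m_f) = 17885.0 × ln(1.486) = 17885.0 × 0.3959 ≈ 7080.6 m/s.

Δv ≈ 7080 m/s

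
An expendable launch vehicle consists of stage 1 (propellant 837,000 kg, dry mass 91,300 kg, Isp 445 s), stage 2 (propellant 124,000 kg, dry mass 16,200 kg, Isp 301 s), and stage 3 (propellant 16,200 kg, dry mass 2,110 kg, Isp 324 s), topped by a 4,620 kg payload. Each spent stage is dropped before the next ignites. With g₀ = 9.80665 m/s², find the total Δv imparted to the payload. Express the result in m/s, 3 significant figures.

Δv ≈ 14500 m/s

Ignition mass of stage 1 = 837,000+91,300 + 124,000+16,200 + 16,200+2,110 + 4,620 = 1,091,430 kg.
Stage 1: m₀ = 1,091,430 kg, m_f = 1,091,430 − 837,000 = 254,430 kg; Δv = 445×9.80665×ln(4.29) = 4364.0×1.4562 ≈ 6355 m/s.
Stage 2: m₀ = 163,130 kg, m_f = 163,130 − 124,000 = 39,130 kg; Δv = 301×9.80665×ln(4.169) = 2951.8×1.4277 ≈ 4214 m/s.
Stage 3: m₀ = 22,930 kg, m_f = 22,930 − 16,200 = 6,730 kg; Δv = 324×9.80665×ln(3.407) = 3177.4×1.2259 ≈ 3895 m/s.
Total Δv = 6355 + 4214 + 3895 = 14464 m/s.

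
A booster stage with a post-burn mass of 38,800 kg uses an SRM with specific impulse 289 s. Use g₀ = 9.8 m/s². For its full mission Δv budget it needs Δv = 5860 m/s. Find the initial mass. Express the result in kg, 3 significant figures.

initial mass ≈ 307000 kg

v_e = Isp · g₀ = 289 × 9.8 = 2832.2 m/s.
m₀/m_f = exp(Δv / v_e) = exp(5860 / 2832.2) = exp(2.0691) = 7.9174.
m₀ = m_f × 7.9174 = 38,800 × 7.9174 = 307,195 kg.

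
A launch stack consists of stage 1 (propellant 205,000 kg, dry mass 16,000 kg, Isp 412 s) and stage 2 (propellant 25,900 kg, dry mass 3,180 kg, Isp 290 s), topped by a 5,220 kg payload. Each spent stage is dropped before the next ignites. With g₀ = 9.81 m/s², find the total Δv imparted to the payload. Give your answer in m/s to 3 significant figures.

Δv ≈ 10600 m/s

Ignition mass of stage 1 = 205,000+16,000 + 25,900+3,180 + 5,220 = 255,300 kg.
Stage 1: m₀ = 255,300 kg, m_f = 255,300 − 205,000 = 50,300 kg; Δv = 412×9.81×ln(5.076) = 4041.7×1.6244 ≈ 6566 m/s.
Stage 2: m₀ = 34,300 kg, m_f = 34,300 − 25,900 = 8,400 kg; Δv = 290×9.81×ln(4.083) = 2844.9×1.4069 ≈ 4003 m/s.
Total Δv = 6566 + 4003 = 10569 m/s.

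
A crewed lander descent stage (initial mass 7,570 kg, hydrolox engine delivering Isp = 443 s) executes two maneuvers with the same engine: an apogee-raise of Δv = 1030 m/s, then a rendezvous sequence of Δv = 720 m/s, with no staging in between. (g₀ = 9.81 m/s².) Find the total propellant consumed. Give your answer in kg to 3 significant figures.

total propellant consumed ≈ 2510 kg

v_e = Isp · g₀ = 443 × 9.81 = 4345.8 m/s.
After the first burn: m = 7570 × exp(−1030/4345.8) = 7570 × 0.78898 = 5,972.58 kg.
After the second burn: m = 5,972.58 × exp(−720/4345.8) = 5,972.58 × 0.84732 = 5,060.69 kg.
Total propellant = m₀ − m_final = 7570 − 5,060.69 = 2,509.31 kg.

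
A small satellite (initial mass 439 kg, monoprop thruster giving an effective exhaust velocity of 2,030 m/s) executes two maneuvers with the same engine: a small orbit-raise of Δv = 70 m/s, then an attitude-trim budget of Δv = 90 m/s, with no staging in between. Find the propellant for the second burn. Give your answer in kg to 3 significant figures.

propellant for the second burn ≈ 18.4 kg

After the first burn: m = 439 × exp(−70/2030.0) = 439 × 0.96610 = 424.118 kg.
After the second burn: m = 424.118 × exp(−90/2030.0) = 424.118 × 0.95663 = 405.724 kg.
Second-burn propellant = 424.118 − 405.724 = 18.394 kg.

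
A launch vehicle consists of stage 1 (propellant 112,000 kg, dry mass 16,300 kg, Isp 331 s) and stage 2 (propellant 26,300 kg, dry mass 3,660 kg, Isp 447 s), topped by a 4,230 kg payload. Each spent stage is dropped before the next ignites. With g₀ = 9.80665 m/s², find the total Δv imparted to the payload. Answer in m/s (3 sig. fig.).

Δv ≈ 10200 m/s

Ignition mass of stage 1 = 112,000+16,300 + 26,300+3,660 + 4,230 = 162,490 kg.
Stage 1: m₀ = 162,490 kg, m_f = 162,490 − 112,000 = 50,490 kg; Δv = 331×9.80665×ln(3.218) = 3246.0×1.1688 ≈ 3794 m/s.
Stage 2: m₀ = 34,190 kg, m_f = 34,190 − 26,300 = 7,890 kg; Δv = 447×9.80665×ln(4.333) = 4383.6×1.4663 ≈ 6428 m/s.
Total Δv = 3794 + 6428 = 10222 m/s.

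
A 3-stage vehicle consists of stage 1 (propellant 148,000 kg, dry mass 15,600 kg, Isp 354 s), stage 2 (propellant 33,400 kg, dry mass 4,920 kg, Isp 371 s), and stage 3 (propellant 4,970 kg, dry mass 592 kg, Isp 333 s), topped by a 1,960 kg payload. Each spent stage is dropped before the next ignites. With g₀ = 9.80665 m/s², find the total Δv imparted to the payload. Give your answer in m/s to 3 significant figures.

Δv ≈ 12500 m/s

Ignition mass of stage 1 = 148,000+15,600 + 33,400+4,920 + 4,970+592 + 1,960 = 209,442 kg.
Stage 1: m₀ = 209,442 kg, m_f = 209,442 − 148,000 = 61,442 kg; Δv = 354×9.80665×ln(3.409) = 3471.6×1.2264 ≈ 4257 m/s.
Stage 2: m₀ = 45,842 kg, m_f = 45,842 − 33,400 = 12,442 kg; Δv = 371×9.80665×ln(3.684) = 3638.3×1.3041 ≈ 4745 m/s.
Stage 3: m₀ = 7,522 kg, m_f = 7,522 − 4,970 = 2,552 kg; Δv = 333×9.80665×ln(2.947) = 3265.6×1.0810 ≈ 3530 m/s.
Total Δv = 4257 + 4745 + 3530 = 12532 m/s.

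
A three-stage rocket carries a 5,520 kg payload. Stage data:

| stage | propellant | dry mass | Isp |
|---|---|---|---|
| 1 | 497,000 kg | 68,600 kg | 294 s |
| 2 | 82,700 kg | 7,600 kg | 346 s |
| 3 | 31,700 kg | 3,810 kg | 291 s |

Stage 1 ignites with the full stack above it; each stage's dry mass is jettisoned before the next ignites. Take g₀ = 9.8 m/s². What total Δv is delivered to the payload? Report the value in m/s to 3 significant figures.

Ignition mass of stage 1 = 497,000+68,600 + 82,700+7,600 + 31,700+3,810 + 5,520 = 696,930 kg.
Stage 1: m₀ = 696,930 kg, m_f = 696,930 − 497,000 = 199,930 kg; Δv = 294×9.8×ln(3.486) = 2881.2×1.2487 ≈ 3598 m/s.
Stage 2: m₀ = 131,330 kg, m_f = 131,330 − 82,700 = 48,630 kg; Δv = 346×9.8×ln(2.701) = 3390.8×0.9935 ≈ 3369 m/s.
Stage 3: m₀ = 41,030 kg, m_f = 41,030 − 31,700 = 9,330 kg; Δv = 291×9.8×ln(4.398) = 2851.8×1.4811 ≈ 4224 m/s.
Total Δv = 3598 + 3369 + 4224 = 11191 m/s.

Δv ≈ 11200 m/s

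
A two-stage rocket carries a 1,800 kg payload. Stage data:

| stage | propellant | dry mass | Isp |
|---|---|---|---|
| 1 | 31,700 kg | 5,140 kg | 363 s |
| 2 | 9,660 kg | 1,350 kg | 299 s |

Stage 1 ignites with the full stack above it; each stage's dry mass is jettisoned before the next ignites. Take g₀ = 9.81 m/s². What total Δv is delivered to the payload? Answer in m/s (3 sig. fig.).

Ignition mass of stage 1 = 31,700+5,140 + 9,660+1,350 + 1,800 = 49,650 kg.
Stage 1: m₀ = 49,650 kg, m_f = 49,650 − 31,700 = 17,950 kg; Δv = 363×9.81×ln(2.766) = 3561.0×1.0174 ≈ 3623 m/s.
Stage 2: m₀ = 12,810 kg, m_f = 12,810 − 9,660 = 3,150 kg; Δv = 299×9.81×ln(4.067) = 2933.2×1.4028 ≈ 4115 m/s.
Total Δv = 3623 + 4115 = 7738 m/s.

Δv ≈ 7740 m/s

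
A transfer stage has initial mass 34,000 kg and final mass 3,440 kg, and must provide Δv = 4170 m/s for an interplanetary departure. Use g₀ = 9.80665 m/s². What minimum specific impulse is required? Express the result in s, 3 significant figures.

Isp ≈ 186 s

ln(m₀/m_f) = ln(34000/3440) = ln(9.884) = 2.2909.
Rocket equation: v_e = Δv / ln(m₀/m_f) = 4170 / 2.2909 = 1820.3 m/s.
Isp = v_e / g₀ = 1820.3 / 9.80665 = 185.6 s.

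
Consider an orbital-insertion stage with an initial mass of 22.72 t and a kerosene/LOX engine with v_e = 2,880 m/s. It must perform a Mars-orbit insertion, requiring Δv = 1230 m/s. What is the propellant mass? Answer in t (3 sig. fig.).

m₀/m_f = exp(Δv / v_e) = exp(1230 / 2880.0) = exp(0.4271) = 1.5328.
m_f = 22.72 / 1.5328 = 14.8225 t, so propellant = m₀ − m_f = 22.72 − 14.8225 = 7.8975 t.

propellant mass ≈ 7.90 t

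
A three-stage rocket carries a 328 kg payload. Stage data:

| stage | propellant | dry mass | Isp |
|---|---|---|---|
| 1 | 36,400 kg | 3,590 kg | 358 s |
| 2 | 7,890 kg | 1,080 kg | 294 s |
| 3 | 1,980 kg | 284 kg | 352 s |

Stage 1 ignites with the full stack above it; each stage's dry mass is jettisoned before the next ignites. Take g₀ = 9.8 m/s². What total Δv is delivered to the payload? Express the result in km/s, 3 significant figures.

Δv ≈ 12.6 km/s

Ignition mass of stage 1 = 36,400+3,590 + 7,890+1,080 + 1,980+284 + 328 = 51,552 kg.
Stage 1: m₀ = 51,552 kg, m_f = 51,552 − 36,400 = 15,152 kg; Δv = 358×9.8×ln(3.402) = 3508.4×1.2245 ≈ 4296 m/s.
Stage 2: m₀ = 11,562 kg, m_f = 11,562 − 7,890 = 3,672 kg; Δv = 294×9.8×ln(3.149) = 2881.2×1.1470 ≈ 3305 m/s.
Stage 3: m₀ = 2,592 kg, m_f = 2,592 − 1,980 = 612 kg; Δv = 352×9.8×ln(4.235) = 3449.6×1.4435 ≈ 4979 m/s.
Total Δv = 4296 + 3305 + 4979 = 12580 m/s.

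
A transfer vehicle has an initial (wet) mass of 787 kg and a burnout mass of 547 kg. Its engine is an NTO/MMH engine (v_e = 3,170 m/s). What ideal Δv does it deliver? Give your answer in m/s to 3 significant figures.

Rocket equation: Δv = v_e · ln(m₀/m_f) = 3170.0 × ln(1.439) = 3170.0 × 0.3638 ≈ 1153.2 m/s.

Δv ≈ 1150 m/s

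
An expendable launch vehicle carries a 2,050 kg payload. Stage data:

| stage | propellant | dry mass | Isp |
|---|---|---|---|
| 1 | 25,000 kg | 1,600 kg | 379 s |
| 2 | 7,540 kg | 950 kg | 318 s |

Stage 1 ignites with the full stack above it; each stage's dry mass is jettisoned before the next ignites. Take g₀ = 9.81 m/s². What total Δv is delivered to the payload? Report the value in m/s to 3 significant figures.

Ignition mass of stage 1 = 25,000+1,600 + 7,540+950 + 2,050 = 37,140 kg.
Stage 1: m₀ = 37,140 kg, m_f = 37,140 − 25,000 = 12,140 kg; Δv = 379×9.81×ln(3.059) = 3718.0×1.1182 ≈ 4157 m/s.
Stage 2: m₀ = 10,540 kg, m_f = 10,540 − 7,540 = 3,000 kg; Δv = 318×9.81×ln(3.513) = 3119.6×1.2566 ≈ 3920 m/s.
Total Δv = 4157 + 3920 = 8077 m/s.

Δv ≈ 8080 m/s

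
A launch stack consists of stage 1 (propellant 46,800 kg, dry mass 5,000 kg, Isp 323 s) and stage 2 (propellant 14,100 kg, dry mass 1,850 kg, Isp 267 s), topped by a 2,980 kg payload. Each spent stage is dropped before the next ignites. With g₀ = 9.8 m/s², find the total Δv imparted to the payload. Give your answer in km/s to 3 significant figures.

Δv ≈ 7.00 km/s

Ignition mass of stage 1 = 46,800+5,000 + 14,100+1,850 + 2,980 = 70,730 kg.
Stage 1: m₀ = 70,730 kg, m_f = 70,730 − 46,800 = 23,930 kg; Δv = 323×9.8×ln(2.956) = 3165.4×1.0837 ≈ 3430 m/s.
Stage 2: m₀ = 18,930 kg, m_f = 18,930 − 14,100 = 4,830 kg; Δv = 267×9.8×ln(3.919) = 2616.6×1.3659 ≈ 3574 m/s.
Total Δv = 3430 + 3574 = 7004 m/s.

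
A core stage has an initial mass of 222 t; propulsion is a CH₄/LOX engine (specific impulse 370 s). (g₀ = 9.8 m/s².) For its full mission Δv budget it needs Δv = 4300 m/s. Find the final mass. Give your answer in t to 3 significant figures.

v_e = Isp · g₀ = 370 × 9.8 = 3626.0 m/s.
By the Tsiolkovsky rocket equation, m₀/m_f = exp(Δv / v_e) = exp(4300 / 3626.0) = exp(1.1859) = 3.2736.
m_f = m₀ / 3.2736 = 222 / 3.2736 = 67.8152 t.

final mass ≈ 67.8 t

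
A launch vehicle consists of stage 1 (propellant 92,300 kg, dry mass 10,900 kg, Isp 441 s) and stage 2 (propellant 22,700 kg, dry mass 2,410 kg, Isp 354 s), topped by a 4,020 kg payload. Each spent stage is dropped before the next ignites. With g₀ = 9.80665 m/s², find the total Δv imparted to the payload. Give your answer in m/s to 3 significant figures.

Δv ≈ 10400 m/s

Ignition mass of stage 1 = 92,300+10,900 + 22,700+2,410 + 4,020 = 132,330 kg.
Stage 1: m₀ = 132,330 kg, m_f = 132,330 − 92,300 = 40,030 kg; Δv = 441×9.80665×ln(3.306) = 4324.7×1.1957 ≈ 5171 m/s.
Stage 2: m₀ = 29,130 kg, m_f = 29,130 − 22,700 = 6,430 kg; Δv = 354×9.80665×ln(4.53) = 3471.6×1.5108 ≈ 5245 m/s.
Total Δv = 5171 + 5245 = 10416 m/s.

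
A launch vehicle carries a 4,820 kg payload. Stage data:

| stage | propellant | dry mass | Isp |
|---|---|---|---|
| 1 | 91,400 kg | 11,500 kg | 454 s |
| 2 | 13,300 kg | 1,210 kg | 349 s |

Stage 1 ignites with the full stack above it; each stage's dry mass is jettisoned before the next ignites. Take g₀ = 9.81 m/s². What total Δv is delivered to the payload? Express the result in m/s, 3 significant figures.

Ignition mass of stage 1 = 91,400+11,500 + 13,300+1,210 + 4,820 = 122,230 kg.
Stage 1: m₀ = 122,230 kg, m_f = 122,230 − 91,400 = 30,830 kg; Δv = 454×9.81×ln(3.965) = 4453.7×1.3774 ≈ 6135 m/s.
Stage 2: m₀ = 19,330 kg, m_f = 19,330 − 13,300 = 6,030 kg; Δv = 349×9.81×ln(3.206) = 3423.7×1.1649 ≈ 3988 m/s.
Total Δv = 6135 + 3988 = 10123 m/s.

Δv ≈ 10100 m/s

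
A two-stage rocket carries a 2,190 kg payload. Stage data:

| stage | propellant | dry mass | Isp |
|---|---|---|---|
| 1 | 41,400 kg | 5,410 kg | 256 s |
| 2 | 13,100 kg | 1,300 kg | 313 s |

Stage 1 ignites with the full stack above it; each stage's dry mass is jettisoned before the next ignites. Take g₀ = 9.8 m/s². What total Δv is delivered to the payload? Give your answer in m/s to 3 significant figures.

Ignition mass of stage 1 = 41,400+5,410 + 13,100+1,300 + 2,190 = 63,400 kg.
Stage 1: m₀ = 63,400 kg, m_f = 63,400 − 41,400 = 22,000 kg; Δv = 256×9.8×ln(2.882) = 2508.8×1.0584 ≈ 2655 m/s.
Stage 2: m₀ = 16,590 kg, m_f = 16,590 − 13,100 = 3,490 kg; Δv = 313×9.8×ln(4.754) = 3067.4×1.5589 ≈ 4782 m/s.
Total Δv = 2655 + 4782 = 7437 m/s.

Δv ≈ 7440 m/s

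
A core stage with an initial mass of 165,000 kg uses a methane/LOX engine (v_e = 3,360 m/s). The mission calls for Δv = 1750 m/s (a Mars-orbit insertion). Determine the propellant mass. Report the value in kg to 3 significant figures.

From the ideal rocket equation, m₀/m_f = exp(Δv / v_e) = exp(1750 / 3360.0) = exp(0.5208) = 1.6834.
m_f = 165,000 / 1.6834 = 98,015.9 kg, so propellant = m₀ − m_f = 165,000 − 98,015.9 = 66,984.1 kg.

propellant mass ≈ 67000 kg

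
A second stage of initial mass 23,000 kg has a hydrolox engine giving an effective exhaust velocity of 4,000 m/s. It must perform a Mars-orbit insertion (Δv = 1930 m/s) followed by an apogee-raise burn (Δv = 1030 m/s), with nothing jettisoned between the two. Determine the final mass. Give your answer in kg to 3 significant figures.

final mass ≈ 11000 kg

After the first burn: m = 23000 × exp(−1930/4000.0) = 23000 × 0.61724 = 14,196.5 kg.
After the second burn: m = 14,196.5 × exp(−1030/4000.0) = 14,196.5 × 0.77298 = 10,973.6 kg.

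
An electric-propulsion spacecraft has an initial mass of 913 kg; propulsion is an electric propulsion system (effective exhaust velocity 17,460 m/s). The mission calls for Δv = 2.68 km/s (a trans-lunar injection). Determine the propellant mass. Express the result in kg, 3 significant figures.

By the Tsiolkovsky rocket equation, m₀/m_f = exp(Δv / v_e) = exp(2680 / 17460.0) = exp(0.1535) = 1.1659.
m_f = 913 / 1.1659 = 783.086 kg, so propellant = m₀ − m_f = 913 − 783.086 = 129.914 kg.

propellant mass ≈ 130 kg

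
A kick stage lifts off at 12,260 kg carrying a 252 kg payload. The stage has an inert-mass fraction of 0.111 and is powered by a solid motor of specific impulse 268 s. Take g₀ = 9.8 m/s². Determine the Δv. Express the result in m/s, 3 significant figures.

Δv ≈ 5370 m/s

Stage wet mass = m₀ − payload = 12,260 − 252 = 12,008 kg.
Stage dry mass = ε × stage wet mass = 0.111 × 12,008 = 1,332.89 kg.
Burnout mass m_f = stage dry + payload = 1,332.89 + 252 = 1,584.89 kg.
v_e = Isp · g₀ = 268 × 9.8 = 2626.4 m/s.
Using Δv = v_e ln(m₀/m_f): Δv = v_e · ln(12,260/1,584.89) = 2626.4 × ln(7.736) = 2626.4 × 2.0458 ≈ 5373 m/s.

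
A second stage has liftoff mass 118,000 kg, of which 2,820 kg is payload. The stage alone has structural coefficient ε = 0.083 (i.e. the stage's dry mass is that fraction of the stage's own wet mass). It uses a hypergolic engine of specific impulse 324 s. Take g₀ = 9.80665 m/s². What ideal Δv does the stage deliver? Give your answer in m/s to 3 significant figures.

Δv ≈ 7160 m/s

Stage wet mass = m₀ − payload = 118,000 − 2,820 = 115,180 kg.
Stage dry mass = ε × stage wet mass = 0.083 × 115,180 = 9,559.94 kg.
Burnout mass m_f = stage dry + payload = 9,559.94 + 2,820 = 12,379.94 kg.
v_e = Isp · g₀ = 324 × 9.80665 = 3177.4 m/s.
Δv = v_e · ln(118,000/12,379.94) = 3177.4 × ln(9.532) = 3177.4 × 2.2546 ≈ 7164 m/s.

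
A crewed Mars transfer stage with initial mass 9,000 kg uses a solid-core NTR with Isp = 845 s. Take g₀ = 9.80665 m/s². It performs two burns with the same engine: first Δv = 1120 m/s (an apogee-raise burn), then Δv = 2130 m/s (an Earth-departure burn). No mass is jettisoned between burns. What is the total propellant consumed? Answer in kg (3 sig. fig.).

v_e = Isp · g₀ = 845 × 9.80665 = 8286.6 m/s.
After the first burn: m = 9000 × exp(−1120/8286.6) = 9000 × 0.87358 = 7,862.22 kg.
After the second burn: m = 7,862.22 × exp(−2130/8286.6) = 7,862.22 × 0.77334 = 6,080.17 kg.
Total propellant = m₀ − m_final = 9000 − 6,080.17 = 2,919.83 kg.

total propellant consumed ≈ 2920 kg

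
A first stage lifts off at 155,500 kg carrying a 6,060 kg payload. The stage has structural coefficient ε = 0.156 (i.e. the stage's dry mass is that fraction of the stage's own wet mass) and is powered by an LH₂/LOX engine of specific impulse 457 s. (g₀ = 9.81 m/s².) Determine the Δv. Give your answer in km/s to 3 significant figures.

Δv ≈ 7.47 km/s

Stage wet mass = m₀ − payload = 155,500 − 6,060 = 149,440 kg.
Stage dry mass = ε × stage wet mass = 0.156 × 149,440 = 23,312.6 kg.
Burnout mass m_f = stage dry + payload = 23,312.6 + 6,060 = 29,372.6 kg.
v_e = Isp · g₀ = 457 × 9.81 = 4483.2 m/s.
Δv = v_e · ln(155,500/29,372.6) = 4483.2 × ln(5.294) = 4483.2 × 1.6666 ≈ 7472 m/s.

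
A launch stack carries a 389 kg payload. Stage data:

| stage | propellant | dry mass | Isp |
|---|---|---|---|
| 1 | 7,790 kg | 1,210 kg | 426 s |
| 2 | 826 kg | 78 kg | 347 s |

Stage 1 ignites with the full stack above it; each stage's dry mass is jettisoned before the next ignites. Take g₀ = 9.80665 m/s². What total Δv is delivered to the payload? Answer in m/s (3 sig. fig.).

Δv ≈ 9370 m/s

Ignition mass of stage 1 = 7,790+1,210 + 826+78 + 389 = 10,293 kg.
Stage 1: m₀ = 10,293 kg, m_f = 10,293 − 7,790 = 2,503 kg; Δv = 426×9.80665×ln(4.112) = 4177.6×1.4140 ≈ 5907 m/s.
Stage 2: m₀ = 1,293 kg, m_f = 1,293 − 826 = 467 kg; Δv = 347×9.80665×ln(2.769) = 3402.9×1.0184 ≈ 3465 m/s.
Total Δv = 5907 + 3465 = 9372 m/s.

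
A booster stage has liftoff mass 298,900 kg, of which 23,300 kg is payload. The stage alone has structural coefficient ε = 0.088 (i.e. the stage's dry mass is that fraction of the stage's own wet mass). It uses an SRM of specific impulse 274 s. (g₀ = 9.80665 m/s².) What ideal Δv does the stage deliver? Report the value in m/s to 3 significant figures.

Δv ≈ 4940 m/s

Stage wet mass = m₀ − payload = 298,900 − 23,300 = 275,600 kg.
Stage dry mass = ε × stage wet mass = 0.088 × 275,600 = 24,252.8 kg.
Burnout mass m_f = stage dry + payload = 24,252.8 + 23,300 = 47,552.8 kg.
v_e = Isp · g₀ = 274 × 9.80665 = 2687.0 m/s.
Δv = v_e · ln(298,900/47,552.8) = 2687.0 × ln(6.286) = 2687.0 × 1.8383 ≈ 4939 m/s.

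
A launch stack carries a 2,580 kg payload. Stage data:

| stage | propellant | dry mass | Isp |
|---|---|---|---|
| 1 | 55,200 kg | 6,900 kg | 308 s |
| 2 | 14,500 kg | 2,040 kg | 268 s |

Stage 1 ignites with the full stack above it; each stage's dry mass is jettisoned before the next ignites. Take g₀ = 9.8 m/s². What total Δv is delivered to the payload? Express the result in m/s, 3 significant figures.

Δv ≈ 7170 m/s

Ignition mass of stage 1 = 55,200+6,900 + 14,500+2,040 + 2,580 = 81,220 kg.
Stage 1: m₀ = 81,220 kg, m_f = 81,220 − 55,200 = 26,020 kg; Δv = 308×9.8×ln(3.121) = 3018.4×1.1383 ≈ 3436 m/s.
Stage 2: m₀ = 19,120 kg, m_f = 19,120 − 14,500 = 4,620 kg; Δv = 268×9.8×ln(4.139) = 2626.4×1.4203 ≈ 3730 m/s.
Total Δv = 3436 + 3730 = 7166 m/s.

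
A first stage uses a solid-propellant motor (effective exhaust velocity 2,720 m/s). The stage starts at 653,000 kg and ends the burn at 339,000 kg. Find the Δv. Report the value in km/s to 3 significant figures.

Δv = v_e · ln(m₀/m_f) = 2720.0 × ln(1.926) = 2720.0 × 0.6556 ≈ 1783.2 m/s.

Δv ≈ 1.78 km/s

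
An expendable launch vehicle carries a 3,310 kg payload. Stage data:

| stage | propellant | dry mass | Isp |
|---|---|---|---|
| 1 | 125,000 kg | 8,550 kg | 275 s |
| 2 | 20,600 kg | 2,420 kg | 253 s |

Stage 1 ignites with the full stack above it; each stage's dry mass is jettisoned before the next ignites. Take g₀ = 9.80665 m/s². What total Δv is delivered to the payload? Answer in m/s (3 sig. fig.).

Δv ≈ 7890 m/s

Ignition mass of stage 1 = 125,000+8,550 + 20,600+2,420 + 3,310 = 159,880 kg.
Stage 1: m₀ = 159,880 kg, m_f = 159,880 − 125,000 = 34,880 kg; Δv = 275×9.80665×ln(4.584) = 2696.8×1.5225 ≈ 4106 m/s.
Stage 2: m₀ = 26,330 kg, m_f = 26,330 − 20,600 = 5,730 kg; Δv = 253×9.80665×ln(4.595) = 2481.1×1.5250 ≈ 3784 m/s.
Total Δv = 4106 + 3784 = 7890 m/s.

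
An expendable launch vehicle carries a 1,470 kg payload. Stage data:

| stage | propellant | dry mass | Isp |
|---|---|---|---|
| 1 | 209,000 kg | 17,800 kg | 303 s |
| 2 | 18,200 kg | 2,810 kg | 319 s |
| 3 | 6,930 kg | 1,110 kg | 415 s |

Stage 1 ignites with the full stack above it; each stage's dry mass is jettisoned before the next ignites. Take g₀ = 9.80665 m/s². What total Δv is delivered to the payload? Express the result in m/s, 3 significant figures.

Ignition mass of stage 1 = 209,000+17,800 + 18,200+2,810 + 6,930+1,110 + 1,470 = 257,320 kg.
Stage 1: m₀ = 257,320 kg, m_f = 257,320 − 209,000 = 48,320 kg; Δv = 303×9.80665×ln(5.325) = 2971.4×1.6725 ≈ 4970 m/s.
Stage 2: m₀ = 30,520 kg, m_f = 30,520 − 18,200 = 12,320 kg; Δv = 319×9.80665×ln(2.477) = 3128.3×0.9072 ≈ 2838 m/s.
Stage 3: m₀ = 9,510 kg, m_f = 9,510 − 6,930 = 2,580 kg; Δv = 415×9.80665×ln(3.686) = 4069.8×1.3046 ≈ 5309 m/s.
Total Δv = 4970 + 2838 + 5309 = 13117 m/s.

Δv ≈ 13100 m/s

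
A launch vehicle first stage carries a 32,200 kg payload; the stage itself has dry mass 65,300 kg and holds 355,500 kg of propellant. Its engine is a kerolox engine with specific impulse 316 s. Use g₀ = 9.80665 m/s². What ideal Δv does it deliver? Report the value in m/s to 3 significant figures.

Δv ≈ 4760 m/s

v_e = Isp · g₀ = 316 × 9.80665 = 3098.9 m/s.
m₀ = payload + dry + propellant = 32,200 + 65,300 + 355,500 = 453,000 kg.
m_f = payload + dry = 32,200 + 65,300 = 97,500 kg.
By the Tsiolkovsky rocket equation, Δv = v_e · ln(m₀/m_f) = 3098.9 × ln(4.646) = 3098.9 × 1.5360 ≈ 4760.0 m/s.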